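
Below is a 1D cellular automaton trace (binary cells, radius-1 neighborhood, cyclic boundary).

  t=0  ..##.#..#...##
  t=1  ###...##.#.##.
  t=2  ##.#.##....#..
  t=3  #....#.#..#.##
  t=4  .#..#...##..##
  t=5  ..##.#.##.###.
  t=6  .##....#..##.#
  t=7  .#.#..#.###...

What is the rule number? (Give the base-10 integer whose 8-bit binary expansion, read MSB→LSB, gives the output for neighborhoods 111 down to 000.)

154

  [7] ### => #  t=1,i=1
  [6] ##. => .  t=0,i=3
  [5] #.# => .  t=0,i=4
  [4] #.. => #  t=0,i=0
  [3] .## => #  t=0,i=2
  [2] .#. => .  t=0,i=5
  [1] ..# => #  t=0,i=1
  [0] ... => .  t=0,i=10
  bits 10011010 = 154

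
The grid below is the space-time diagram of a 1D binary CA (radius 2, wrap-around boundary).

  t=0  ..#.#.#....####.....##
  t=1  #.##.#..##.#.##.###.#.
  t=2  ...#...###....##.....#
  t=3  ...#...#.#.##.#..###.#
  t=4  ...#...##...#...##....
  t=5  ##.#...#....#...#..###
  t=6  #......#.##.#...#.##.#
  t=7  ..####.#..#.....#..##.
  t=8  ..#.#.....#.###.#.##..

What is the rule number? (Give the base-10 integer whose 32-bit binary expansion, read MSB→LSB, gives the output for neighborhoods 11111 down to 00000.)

3658032371

  ##### -> #   bit 31 = 1  t=5,i=21
  ####. -> #   bit 30 = 1  t=0,i=13
  ###.# -> .   bit 29 = 0  t=1,i=18
  ###.. -> #   bit 28 = 1  t=0,i=14
  ##.## -> #   bit 27 = 1  t=1,i=15
  ##.#. -> .   bit 26 = 0  t=1,i=4
  ##..# -> #   bit 25 = 1  t=0,i=0
  ##... -> .   bit 24 = 0  t=0,i=15
  #.### -> .   bit 23 = 0  t=1,i=16
  #.##. -> .   bit 22 = 0  t=1,i=2
  #.#.# -> .   bit 21 = 0  t=0,i=4
  #.#.. -> .   bit 20 = 0  t=0,i=6
  #..## -> #   bit 19 = 1  t=1,i=7
  #..#. -> .   bit 18 = 0  t=0,i=1
  #...# -> .   bit 17 = 0  t=2,i=1
  #.... -> #   bit 16 = 1  t=0,i=8
  .#### -> .   bit 15 = 0  t=0,i=12
  .###. -> .   bit 14 = 0  t=1,i=17
  .##.# -> #   bit 13 = 1  t=1,i=3
  .##.. -> .   bit 12 = 0  t=0,i=21
  .#.## -> .   bit 11 = 0  t=1,i=1
  .#.#. -> #   bit 10 = 1  t=0,i=3
  .#..# -> .   bit 9 = 0  t=1,i=6
  .#... -> .   bit 8 = 0  t=0,i=7
  ..### -> #   bit 7 = 1  t=0,i=11
  ..##. -> #   bit 6 = 1  t=0,i=20
  ..#.# -> #   bit 5 = 1  t=0,i=2
  ..#.. -> #   bit 4 = 1  t=2,i=3
  ...## -> .   bit 3 = 0  t=0,i=10
  ...#. -> .   bit 2 = 0  t=2,i=2
  ....# -> #   bit 1 = 1  t=0,i=9
  ..... -> #   bit 0 = 1  t=0,i=17
  bits 11011010000010010010010011110011 = 3658032371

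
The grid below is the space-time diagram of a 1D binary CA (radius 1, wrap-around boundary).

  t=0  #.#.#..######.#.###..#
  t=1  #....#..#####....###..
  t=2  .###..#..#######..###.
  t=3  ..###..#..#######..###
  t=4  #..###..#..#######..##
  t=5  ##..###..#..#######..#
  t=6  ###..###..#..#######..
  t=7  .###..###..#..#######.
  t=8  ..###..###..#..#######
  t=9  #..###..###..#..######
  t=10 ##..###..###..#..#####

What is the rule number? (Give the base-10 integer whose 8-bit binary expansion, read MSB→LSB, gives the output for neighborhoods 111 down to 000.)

  nb ###: next=#  (t=0,i=8, bit7=1)
  nb ##.: next=#  (t=0,i=0, bit6=1)
  nb #.#: next=.  (t=0,i=1, bit5=0)
  nb #..: next=#  (t=0,i=5, bit4=1)
  nb .##: next=.  (t=0,i=7, bit3=0)
  nb .#.: next=.  (t=0,i=2, bit2=0)
  nb ..#: next=.  (t=0,i=6, bit1=0)
  nb ...: next=#  (t=1,i=2, bit0=1)
  bits 11010001 = 209

209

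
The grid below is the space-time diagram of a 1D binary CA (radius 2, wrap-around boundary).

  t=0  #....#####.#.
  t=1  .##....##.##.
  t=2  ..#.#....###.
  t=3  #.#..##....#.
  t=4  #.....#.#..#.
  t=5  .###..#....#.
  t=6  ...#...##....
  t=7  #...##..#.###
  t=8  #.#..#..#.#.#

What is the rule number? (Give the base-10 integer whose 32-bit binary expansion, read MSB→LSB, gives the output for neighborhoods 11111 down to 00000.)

  nb #####: next=#  (t=0,i=7, bit31=1)
  nb ####.: next=#  (t=0,i=8, bit30=1)
  nb ###.#: next=.  (t=0,i=9, bit29=0)
  nb ###..: next=#  (t=2,i=11, bit28=1)
  nb ##.##: next=#  (t=1,i=9, bit27=1)
  nb ##.#.: next=#  (t=0,i=10, bit26=1)
  nb ##..#: next=.  (t=1,i=12, bit25=0)
  nb ##...: next=.  (t=1,i=3, bit24=0)
  nb #.###: next=#  (t=7,i=10, bit23=1)
  nb #.##.: next=#  (t=1,i=10, bit22=1)
  nb #.#.#: next=#  (t=0,i=11, bit21=1)
  nb #.#..: next=.  (t=0,i=0, bit20=0)
  nb #..##: next=.  (t=1,i=0, bit19=0)
  nb #..#.: next=.  (t=4,i=10, bit18=0)
  nb #...#: next=#  (t=2,i=0, bit17=1)
  nb #....: next=#  (t=0,i=2, bit16=1)
  nb .####: next=.  (t=0,i=6, bit15=0)
  nb .###.: next=.  (t=2,i=10, bit14=0)
  nb .##.#: next=.  (t=1,i=8, bit13=0)
  nb .##..: next=#  (t=1,i=2, bit12=1)
  nb .#.##: next=.  (t=7,i=9, bit11=0)
  nb .#.#.: next=.  (t=0,i=12, bit10=0)
  nb .#..#: next=.  (t=3,i=3, bit9=0)
  nb .#...: next=#  (t=0,i=1, bit8=1)
  nb ..###: next=.  (t=0,i=5, bit7=0)
  nb ..##.: next=.  (t=1,i=1, bit6=0)
  nb ..#.#: next=#  (t=2,i=2, bit5=1)
  nb ..#..: next=.  (t=5,i=6, bit4=0)
  nb ...##: next=.  (t=0,i=4, bit3=0)
  nb ...#.: next=.  (t=2,i=1, bit2=0)
  nb ....#: next=.  (t=0,i=3, bit1=0)
  nb .....: next=#  (t=4,i=3, bit0=1)
  bits 11011100111000110001000100100001 = 3705868577

3705868577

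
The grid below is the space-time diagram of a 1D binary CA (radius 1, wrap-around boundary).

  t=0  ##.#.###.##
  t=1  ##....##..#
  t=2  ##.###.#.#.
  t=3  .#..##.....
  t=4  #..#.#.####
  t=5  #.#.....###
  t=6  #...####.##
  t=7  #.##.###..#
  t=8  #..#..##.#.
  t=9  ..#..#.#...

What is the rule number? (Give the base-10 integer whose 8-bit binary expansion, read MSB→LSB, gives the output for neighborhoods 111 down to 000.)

195

  ### -> #   bit 7 = 1  t=0,i=0
  ##. -> #   bit 6 = 1  t=0,i=1
  #.# -> .   bit 5 = 0  t=0,i=2
  #.. -> .   bit 4 = 0  t=1,i=2
  .## -> .   bit 3 = 0  t=0,i=5
  .#. -> .   bit 2 = 0  t=0,i=3
  ..# -> #   bit 1 = 1  t=1,i=5
  ... -> #   bit 0 = 1  t=1,i=3
  bits 11000011 = 195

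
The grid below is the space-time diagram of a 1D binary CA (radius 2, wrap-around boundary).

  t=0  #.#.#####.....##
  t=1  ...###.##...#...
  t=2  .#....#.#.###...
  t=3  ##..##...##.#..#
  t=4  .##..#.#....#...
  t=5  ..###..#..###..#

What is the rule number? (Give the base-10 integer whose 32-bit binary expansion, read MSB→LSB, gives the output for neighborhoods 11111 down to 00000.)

  ##### -> .   bit 31 = 0  t=0,i=6
  ####. -> #   bit 30 = 1  t=0,i=7
  ###.# -> .   bit 29 = 0  t=0,i=0
  ###.. -> #   bit 28 = 1  t=0,i=8
  ##.## -> #   bit 27 = 1  t=1,i=6
  ##.#. -> .   bit 26 = 0  t=0,i=1
  ##..# -> #   bit 25 = 1  t=3,i=2
  ##... -> .   bit 24 = 0  t=0,i=9
  #.### -> #   bit 23 = 1  t=0,i=4
  #.##. -> .   bit 22 = 0  t=1,i=7
  #.#.# -> .   bit 21 = 0  t=0,i=2
  #.#.. -> #   bit 20 = 1  t=3,i=12
  #..## -> .   bit 19 = 0  t=3,i=3
  #..#. -> #   bit 18 = 1  t=4,i=4
  #...# -> #   bit 17 = 1  t=1,i=10
  #.... -> .   bit 16 = 0  t=0,i=10
  .#### -> #   bit 15 = 1  t=0,i=5
  .###. -> .   bit 14 = 0  t=0,i=15
  .##.# -> .   bit 13 = 0  t=3,i=10
  .##.. -> #   bit 12 = 1  t=1,i=8
  .#.## -> #   bit 11 = 1  t=0,i=3
  .#.#. -> .   bit 10 = 0  t=2,i=7
  .#..# -> .   bit 9 = 0  t=3,i=13
  .#... -> .   bit 8 = 0  t=1,i=13
  ..### -> .   bit 7 = 0  t=0,i=14
  ..##. -> .   bit 6 = 0  t=3,i=4
  ..#.# -> .   bit 5 = 0  t=2,i=6
  ..#.. -> #   bit 4 = 1  t=1,i=12
  ...## -> .   bit 3 = 0  t=0,i=13
  ...#. -> #   bit 2 = 1  t=1,i=11
  ....# -> #   bit 1 = 1  t=0,i=12
  ..... -> .   bit 0 = 0  t=0,i=11
  bits 01011010100101101001100000010110 = 1519818774

1519818774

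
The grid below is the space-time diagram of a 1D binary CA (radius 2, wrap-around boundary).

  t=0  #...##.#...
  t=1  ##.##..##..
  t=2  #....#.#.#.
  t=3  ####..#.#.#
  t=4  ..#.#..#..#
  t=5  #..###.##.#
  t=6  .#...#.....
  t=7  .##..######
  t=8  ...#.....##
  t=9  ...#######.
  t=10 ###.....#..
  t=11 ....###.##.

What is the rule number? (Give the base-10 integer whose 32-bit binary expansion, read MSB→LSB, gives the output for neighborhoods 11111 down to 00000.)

  ##### -> .   bit 31 = 0  t=3,i=1
  ####. -> #   bit 30 = 1  t=3,i=2
  ###.# -> #   bit 29 = 1  t=5,i=5
  ###.. -> .   bit 28 = 0  t=3,i=3
  ##.## -> .   bit 27 = 0  t=1,i=2
  ##.#. -> .   bit 26 = 0  t=0,i=6
  ##..# -> #   bit 25 = 1  t=1,i=5
  ##... -> .   bit 24 = 0  t=8,i=0
  #.### -> #   bit 23 = 1  t=3,i=10
  #.##. -> .   bit 22 = 0  t=1,i=3
  #.#.# -> .   bit 21 = 0  t=2,i=7
  #.#.. -> #   bit 20 = 1  t=0,i=7
  #..## -> .   bit 19 = 0  t=1,i=6
  #..#. -> .   bit 18 = 0  t=3,i=5
  #...# -> .   bit 17 = 0  t=0,i=2
  #.... -> #   bit 16 = 1  t=2,i=2
  .#### -> .   bit 15 = 0  t=3,i=0
  .###. -> .   bit 14 = 0  t=5,i=4
  .##.# -> .   bit 13 = 0  t=0,i=5
  .##.. -> .   bit 12 = 0  t=1,i=4
  .#.## -> .   bit 11 = 0  t=3,i=9
  .#.#. -> #   bit 10 = 1  t=2,i=6
  .#..# -> #   bit 9 = 1  t=4,i=0
  .#... -> #   bit 8 = 1  t=0,i=1
  ..### -> .   bit 7 = 0  t=5,i=3
  ..##. -> #   bit 6 = 1  t=0,i=4
  ..#.# -> .   bit 5 = 0  t=2,i=5
  ..#.. -> #   bit 4 = 1  t=0,i=0
  ...## -> #   bit 3 = 1  t=0,i=3
  ...#. -> .   bit 2 = 0  t=0,i=10
  ....# -> #   bit 1 = 1  t=2,i=3
  ..... -> #   bit 0 = 1  t=6,i=8
  bits 01100010100100010000011101011011 = 1653671771

1653671771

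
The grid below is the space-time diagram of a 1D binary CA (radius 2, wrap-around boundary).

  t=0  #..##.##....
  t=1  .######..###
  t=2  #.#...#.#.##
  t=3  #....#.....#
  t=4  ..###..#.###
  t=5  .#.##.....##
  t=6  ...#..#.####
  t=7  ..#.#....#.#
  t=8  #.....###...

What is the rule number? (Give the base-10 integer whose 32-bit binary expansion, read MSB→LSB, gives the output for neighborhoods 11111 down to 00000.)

944366158

  ##### -> .   bit 31 = 0  t=1,i=3
  ####. -> .   bit 30 = 0  t=1,i=5
  ###.# -> #   bit 29 = 1  t=1,i=11
  ###.. -> #   bit 28 = 1  t=1,i=6
  ##.## -> #   bit 27 = 1  t=0,i=5
  ##.#. -> .   bit 26 = 0  t=2,i=1
  ##..# -> .   bit 25 = 0  t=1,i=7
  ##... -> .   bit 24 = 0  t=0,i=8
  #.### -> .   bit 23 = 0  t=1,i=1
  #.##. -> #   bit 22 = 1  t=0,i=6
  #.#.# -> .   bit 21 = 0  t=2,i=8
  #.#.. -> .   bit 20 = 0  t=2,i=2
  #..## -> #   bit 19 = 1  t=0,i=2
  #..#. -> .   bit 18 = 0  t=4,i=6
  #...# -> .   bit 17 = 0  t=2,i=4
  #.... -> #   bit 16 = 1  t=0,i=9
  .#### -> #   bit 15 = 1  t=1,i=2
  .###. -> #   bit 14 = 1  t=1,i=10
  .##.# -> #   bit 13 = 1  t=0,i=4
  .##.. -> .   bit 12 = 0  t=0,i=7
  .#.## -> .   bit 11 = 0  t=2,i=9
  .#.#. -> .   bit 10 = 0  t=2,i=7
  .#..# -> #   bit 9 = 1  t=0,i=1
  .#... -> .   bit 8 = 0  t=2,i=3
  ..### -> .   bit 7 = 0  t=1,i=9
  ..##. -> #   bit 6 = 1  t=0,i=3
  ..#.# -> .   bit 5 = 0  t=2,i=6
  ..#.. -> .   bit 4 = 0  t=0,i=0
  ...## -> #   bit 3 = 1  t=3,i=10
  ...#. -> #   bit 2 = 1  t=0,i=11
  ....# -> #   bit 1 = 1  t=0,i=10
  ..... -> .   bit 0 = 0  t=3,i=8
  bits 00111000010010011110001001001110 = 944366158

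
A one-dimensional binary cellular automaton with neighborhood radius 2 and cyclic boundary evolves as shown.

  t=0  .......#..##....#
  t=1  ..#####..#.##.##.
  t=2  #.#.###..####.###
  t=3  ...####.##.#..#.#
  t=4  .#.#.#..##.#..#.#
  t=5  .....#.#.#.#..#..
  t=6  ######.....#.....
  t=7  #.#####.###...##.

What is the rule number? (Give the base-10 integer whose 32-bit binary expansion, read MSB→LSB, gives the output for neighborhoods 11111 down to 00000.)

3520755879

  #####|#  b31=1 t=1,i=4
  ####.|#  b30=1 t=1,i=5
  ###.#|.  b29=0 t=2,i=0
  ###..|#  b28=1 t=1,i=6
  ##.##|.  b27=0 t=1,i=13
  ##.#.|.  b26=0 t=2,i=1
  ##..#|.  b25=0 t=1,i=7
  ##...|#  b24=1 t=0,i=12
  #.###|#  b23=1 t=2,i=4
  #.##.|#  b22=1 t=1,i=11
  #.#.#|.  b21=0 t=2,i=2
  #.#..|#  b20=1 t=3,i=11
  #..##|#  b19=1 t=0,i=9
  #..#.|.  b18=0 t=1,i=8
  #...#|#  b17=1 t=1,i=0
  #....|.  b16=0 t=0,i=1
  .####|.  b15=0 t=1,i=3
  .###.|#  b14=1 t=2,i=5
  .##.#|#  b13=1 t=1,i=12
  .##..|#  b12=1 t=0,i=11
  .#.##|#  b11=1 t=1,i=10
  .#.#.|.  b10=0 t=3,i=15
  .#..#|.  b9=0 t=0,i=8
  .#...|.  b8=0 t=0,i=0
  ..###|#  b7=1 t=1,i=2
  ..##.|.  b6=0 t=0,i=10
  ..#.#|#  b5=1 t=1,i=9
  ..#..|.  b4=0 t=0,i=7
  ...##|.  b3=0 t=1,i=1
  ...#.|#  b2=1 t=0,i=6
  ....#|#  b1=1 t=0,i=5
  .....|#  b0=1 t=0,i=2
  bits 11010001110110100111100010100111 = 3520755879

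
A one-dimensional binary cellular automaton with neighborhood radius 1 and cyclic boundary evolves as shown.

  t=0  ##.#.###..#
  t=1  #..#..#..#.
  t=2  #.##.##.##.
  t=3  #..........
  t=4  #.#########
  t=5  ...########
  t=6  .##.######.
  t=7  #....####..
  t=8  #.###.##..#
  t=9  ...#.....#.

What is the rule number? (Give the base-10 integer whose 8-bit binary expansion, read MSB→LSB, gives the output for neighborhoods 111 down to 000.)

  [7] ### => #  t=0,i=0
  [6] ##. => .  t=0,i=1
  [5] #.# => .  t=0,i=2
  [4] #.. => .  t=0,i=8
  [3] .## => .  t=0,i=5
  [2] .#. => #  t=0,i=3
  [1] ..# => #  t=0,i=9
  [0] ... => #  t=3,i=2
  bits 10000111 = 135

135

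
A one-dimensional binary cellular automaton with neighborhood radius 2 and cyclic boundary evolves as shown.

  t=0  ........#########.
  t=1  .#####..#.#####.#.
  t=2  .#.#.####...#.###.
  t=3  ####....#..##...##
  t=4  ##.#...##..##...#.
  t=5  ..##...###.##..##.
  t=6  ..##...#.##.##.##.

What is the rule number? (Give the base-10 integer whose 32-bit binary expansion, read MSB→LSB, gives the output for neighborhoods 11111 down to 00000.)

3191084277

  #####|#  b31=1 t=0,i=10
  ####.|.  b30=0 t=0,i=15
  ###.#|#  b29=1 t=1,i=14
  ###..|#  b28=1 t=0,i=16
  ##.##|#  b27=1 t=5,i=10
  ##.#.|#  b26=1 t=1,i=15
  ##..#|#  b25=1 t=1,i=6
  ##...|.  b24=0 t=0,i=17
  #.###|.  b23=0 t=1,i=10
  #.##.|.  b22=0 t=4,i=0
  #.#.#|#  b21=1 t=2,i=3
  #.#..|#  b20=1 t=1,i=16
  #..##|.  b19=0 t=1,i=0
  #..#.|#  b18=1 t=1,i=7
  #...#|.  b17=0 t=2,i=10
  #....|.  b16=0 t=0,i=0
  .####|.  b15=0 t=0,i=9
  .###.|.  b14=0 t=2,i=15
  .##.#|.  b13=0 t=4,i=1
  .##..|#  b12=1 t=3,i=12
  .#.##|.  b11=0 t=1,i=9
  .#.#.|#  b10=1 t=2,i=2
  .#..#|.  b9=0 t=1,i=17
  .#...|.  b8=0 t=4,i=4
  ..###|#  b7=1 t=0,i=8
  ..##.|#  b6=1 t=3,i=11
  ..#.#|#  b5=1 t=1,i=8
  ..#..|#  b4=1 t=3,i=8
  ...##|.  b3=0 t=0,i=7
  ...#.|#  b2=1 t=2,i=11
  ....#|.  b1=0 t=0,i=6
  .....|#  b0=1 t=0,i=1
  bits 10111110001101000001010011110101 = 3191084277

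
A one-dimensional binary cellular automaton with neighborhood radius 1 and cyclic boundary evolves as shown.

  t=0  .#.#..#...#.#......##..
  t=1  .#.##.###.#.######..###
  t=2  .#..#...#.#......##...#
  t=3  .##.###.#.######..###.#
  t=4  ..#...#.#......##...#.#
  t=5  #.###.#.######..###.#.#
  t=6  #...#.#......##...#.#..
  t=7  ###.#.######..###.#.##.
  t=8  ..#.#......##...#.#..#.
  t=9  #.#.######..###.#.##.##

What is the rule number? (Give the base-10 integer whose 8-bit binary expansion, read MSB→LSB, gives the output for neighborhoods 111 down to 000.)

85

  nb ###: next=.  (t=1,i=7, bit7=0)
  nb ##.: next=#  (t=0,i=20, bit6=1)
  nb #.#: next=.  (t=0,i=2, bit5=0)
  nb #..: next=#  (t=0,i=4, bit4=1)
  nb .##: next=.  (t=0,i=19, bit3=0)
  nb .#.: next=#  (t=0,i=1, bit2=1)
  nb ..#: next=.  (t=0,i=0, bit1=0)
  nb ...: next=#  (t=0,i=8, bit0=1)
  bits 01010101 = 85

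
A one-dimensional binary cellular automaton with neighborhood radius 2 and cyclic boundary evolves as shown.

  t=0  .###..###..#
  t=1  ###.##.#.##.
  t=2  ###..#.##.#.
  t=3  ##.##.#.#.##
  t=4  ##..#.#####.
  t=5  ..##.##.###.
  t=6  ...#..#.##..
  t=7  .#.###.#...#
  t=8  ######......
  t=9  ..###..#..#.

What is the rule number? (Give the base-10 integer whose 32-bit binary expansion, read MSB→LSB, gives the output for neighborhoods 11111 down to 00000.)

3803016722

  ##### -> #   bit 31 = 1  t=4,i=8
  ####. -> #   bit 30 = 1  t=3,i=0
  ###.# -> #   bit 29 = 1  t=1,i=2
  ###.. -> .   bit 28 = 0  t=0,i=3
  ##.## -> .   bit 27 = 0  t=1,i=3
  ##.#. -> .   bit 26 = 0  t=1,i=6
  ##..# -> #   bit 25 = 1  t=0,i=4
  ##... -> .   bit 24 = 0  t=5,i=11
  #.### -> #   bit 23 = 1  t=0,i=1
  #.##. -> .   bit 22 = 0  t=1,i=4
  #.#.# -> #   bit 21 = 1  t=1,i=7
  #.#.. -> .   bit 20 = 0  t=7,i=7
  #..## -> #   bit 19 = 1  t=0,i=5
  #..#. -> #   bit 18 = 1  t=0,i=10
  #...# -> .   bit 17 = 0  t=5,i=0
  #.... -> #   bit 16 = 1  t=6,i=11
  .#### -> .   bit 15 = 0  t=3,i=11
  .###. -> #   bit 14 = 1  t=0,i=2
  .##.# -> #   bit 13 = 1  t=1,i=5
  .##.. -> .   bit 12 = 0  t=4,i=1
  .#.## -> #   bit 11 = 1  t=0,i=0
  .#.#. -> #   bit 10 = 1  t=3,i=7
  .#..# -> #   bit 9 = 1  t=6,i=4
  .#... -> .   bit 8 = 0  t=7,i=8
  ..### -> .   bit 7 = 0  t=0,i=6
  ..##. -> .   bit 6 = 0  t=5,i=2
  ..#.# -> .   bit 5 = 0  t=0,i=11
  ..#.. -> #   bit 4 = 1  t=6,i=3
  ...## -> .   bit 3 = 0  t=5,i=1
  ...#. -> .   bit 2 = 0  t=6,i=2
  ....# -> #   bit 1 = 1  t=6,i=1
  ..... -> .   bit 0 = 0  t=6,i=0
  bits 11100010101011010110111000010010 = 3803016722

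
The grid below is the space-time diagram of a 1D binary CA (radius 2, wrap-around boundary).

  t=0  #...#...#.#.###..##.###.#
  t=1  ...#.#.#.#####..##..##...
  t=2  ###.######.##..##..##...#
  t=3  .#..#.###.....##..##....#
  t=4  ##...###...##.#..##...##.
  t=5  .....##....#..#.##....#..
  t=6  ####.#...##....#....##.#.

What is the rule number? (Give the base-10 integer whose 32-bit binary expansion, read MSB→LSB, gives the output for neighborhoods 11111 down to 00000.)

3233304007

  #####|#  b31=1 t=1,i=11
  ####.|#  b30=1 t=1,i=12
  ###.#|.  b29=0 t=0,i=22
  ###..|.  b28=0 t=0,i=14
  ##.##|.  b27=0 t=0,i=19
  ##.#.|.  b26=0 t=4,i=13
  ##..#|.  b25=0 t=0,i=15
  ##...|.  b24=0 t=0,i=1
  #.###|#  b23=1 t=0,i=12
  #.##.|.  b22=0 t=0,i=24
  #.#.#|#  b21=1 t=0,i=10
  #.#..|#  b20=1 t=3,i=1
  #..##|#  b19=1 t=0,i=16
  #..#.|.  b18=0 t=3,i=3
  #...#|.  b17=0 t=0,i=2
  #....|.  b16=0 t=1,i=23
  .####|.  b15=0 t=1,i=10
  .###.|#  b14=1 t=0,i=13
  .##.#|.  b13=0 t=0,i=18
  .##..|.  b12=0 t=0,i=0
  .#.##|#  b11=1 t=0,i=11
  .#.#.|#  b10=1 t=0,i=9
  .#..#|.  b9=0 t=3,i=2
  .#...|#  b8=1 t=0,i=5
  ..###|#  b7=1 t=2,i=24
  ..##.|#  b6=1 t=0,i=17
  ..#.#|.  b5=0 t=0,i=8
  ..#..|.  b4=0 t=0,i=4
  ...##|.  b3=0 t=2,i=23
  ...#.|#  b2=1 t=0,i=3
  ....#|#  b1=1 t=1,i=1
  .....|#  b0=1 t=1,i=0
  bits 11000000101110000100110111000111 = 3233304007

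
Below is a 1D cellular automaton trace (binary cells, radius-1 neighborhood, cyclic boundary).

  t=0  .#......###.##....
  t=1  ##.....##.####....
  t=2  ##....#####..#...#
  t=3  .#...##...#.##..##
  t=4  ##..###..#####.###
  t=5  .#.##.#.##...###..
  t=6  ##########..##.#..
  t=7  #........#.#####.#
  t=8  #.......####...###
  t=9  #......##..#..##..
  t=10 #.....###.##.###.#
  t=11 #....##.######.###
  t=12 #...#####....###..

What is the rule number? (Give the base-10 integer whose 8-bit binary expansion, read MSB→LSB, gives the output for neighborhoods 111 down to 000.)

110

  nb ###: next=.  (t=0,i=9, bit7=0)
  nb ##.: next=#  (t=0,i=10, bit6=1)
  nb #.#: next=#  (t=0,i=11, bit5=1)
  nb #..: next=.  (t=0,i=2, bit4=0)
  nb .##: next=#  (t=0,i=8, bit3=1)
  nb .#.: next=#  (t=0,i=1, bit2=1)
  nb ..#: next=#  (t=0,i=0, bit1=1)
  nb ...: next=.  (t=0,i=3, bit0=0)
  bits 01101110 = 110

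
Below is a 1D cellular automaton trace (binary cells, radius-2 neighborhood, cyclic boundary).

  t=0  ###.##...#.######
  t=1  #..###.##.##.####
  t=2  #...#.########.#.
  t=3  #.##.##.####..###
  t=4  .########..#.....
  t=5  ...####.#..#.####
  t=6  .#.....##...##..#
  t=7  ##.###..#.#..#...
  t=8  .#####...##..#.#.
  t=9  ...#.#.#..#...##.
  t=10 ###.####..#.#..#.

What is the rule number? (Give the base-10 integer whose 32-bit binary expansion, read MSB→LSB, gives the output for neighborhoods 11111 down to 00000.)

  nb #####: next=#  (t=0,i=0, bit31=1)
  nb ####.: next=.  (t=0,i=1, bit30=0)
  nb ###.#: next=.  (t=0,i=2, bit29=0)
  nb ###..: next=#  (t=1,i=0, bit28=1)
  nb ##.##: next=#  (t=0,i=3, bit27=1)
  nb ##.#.: next=#  (t=2,i=14, bit26=1)
  nb ##..#: next=.  (t=1,i=1, bit25=0)
  nb ##...: next=.  (t=0,i=6, bit24=0)
  nb #.###: next=#  (t=0,i=11, bit23=1)
  nb #.##.: next=#  (t=0,i=4, bit22=1)
  nb #.#.#: next=#  (t=2,i=15, bit21=1)
  nb #.#..: next=#  (t=2,i=0, bit20=1)
  nb #..##: next=.  (t=1,i=2, bit19=0)
  nb #..#.: next=.  (t=4,i=10, bit18=0)
  nb #...#: next=#  (t=0,i=7, bit17=1)
  nb #....: next=#  (t=4,i=13, bit16=1)
  nb .####: next=.  (t=0,i=12, bit15=0)
  nb .###.: next=#  (t=1,i=4, bit14=1)
  nb .##.#: next=#  (t=1,i=8, bit13=1)
  nb .##..: next=#  (t=0,i=5, bit12=1)
  nb .#.##: next=#  (t=0,i=10, bit11=1)
  nb .#.#.: next=#  (t=2,i=16, bit10=1)
  nb .#..#: next=.  (t=5,i=9, bit9=0)
  nb .#...: next=.  (t=2,i=1, bit8=0)
  nb ..###: next=.  (t=1,i=3, bit7=0)
  nb ..##.: next=.  (t=6,i=7, bit6=0)
  nb ..#.#: next=.  (t=0,i=9, bit5=0)
  nb ..#..: next=#  (t=4,i=11, bit4=1)
  nb ...##: next=.  (t=4,i=0, bit3=0)
  nb ...#.: next=#  (t=0,i=8, bit2=1)
  nb ....#: next=#  (t=4,i=16, bit1=1)
  nb .....: next=#  (t=4,i=14, bit0=1)
  bits 10011100111100110111110000010111 = 2633202711

2633202711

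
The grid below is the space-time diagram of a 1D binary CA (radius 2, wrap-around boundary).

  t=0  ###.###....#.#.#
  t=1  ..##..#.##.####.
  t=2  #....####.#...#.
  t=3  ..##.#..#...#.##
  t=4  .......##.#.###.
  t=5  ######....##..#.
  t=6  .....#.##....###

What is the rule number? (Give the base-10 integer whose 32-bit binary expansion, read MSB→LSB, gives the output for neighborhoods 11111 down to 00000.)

946277555

  ##### -> .   bit 31 = 0  t=5,i=2
  ####. -> .   bit 30 = 0  t=0,i=1
  ###.# -> #   bit 29 = 1  t=0,i=2
  ###.. -> #   bit 28 = 1  t=0,i=6
  ##.## -> #   bit 27 = 1  t=0,i=3
  ##.#. -> .   bit 26 = 0  t=2,i=9
  ##..# -> .   bit 25 = 0  t=1,i=4
  ##... -> .   bit 24 = 0  t=0,i=7
  #.### -> .   bit 23 = 0  t=0,i=4
  #.##. -> #   bit 22 = 1  t=1,i=8
  #.#.# -> #   bit 21 = 1  t=0,i=13
  #.#.. -> .   bit 20 = 0  t=2,i=0
  #..## -> .   bit 19 = 0  t=3,i=1
  #..#. -> #   bit 18 = 1  t=1,i=5
  #...# -> #   bit 17 = 1  t=1,i=0
  #.... -> #   bit 16 = 1  t=0,i=8
  .#### -> .   bit 15 = 0  t=0,i=0
  .###. -> .   bit 14 = 0  t=0,i=5
  .##.# -> .   bit 13 = 0  t=1,i=9
  .##.. -> .   bit 12 = 0  t=1,i=3
  .#.## -> #   bit 11 = 1  t=0,i=14
  .#.#. -> #   bit 10 = 1  t=0,i=12
  .#..# -> .   bit 9 = 0  t=3,i=6
  .#... -> .   bit 8 = 0  t=2,i=1
  ..### -> #   bit 7 = 1  t=2,i=5
  ..##. -> .   bit 6 = 0  t=1,i=2
  ..#.# -> #   bit 5 = 1  t=0,i=11
  ..#.. -> #   bit 4 = 1  t=3,i=8
  ...## -> .   bit 3 = 0  t=1,i=1
  ...#. -> .   bit 2 = 0  t=0,i=10
  ....# -> #   bit 1 = 1  t=0,i=9
  ..... -> #   bit 0 = 1  t=4,i=1
  bits 00111000011001110000110010110011 = 946277555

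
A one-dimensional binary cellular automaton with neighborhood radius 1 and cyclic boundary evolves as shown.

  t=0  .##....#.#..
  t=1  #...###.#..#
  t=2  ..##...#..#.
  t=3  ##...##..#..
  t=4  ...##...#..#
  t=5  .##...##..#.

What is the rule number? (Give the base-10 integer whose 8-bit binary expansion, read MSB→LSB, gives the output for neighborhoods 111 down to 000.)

  [7] ### => .  t=1,i=5
  [6] ##. => .  t=0,i=2
  [5] #.# => #  t=0,i=8
  [4] #.. => .  t=0,i=3
  [3] .## => .  t=0,i=1
  [2] .#. => .  t=0,i=7
  [1] ..# => #  t=0,i=0
  [0] ... => #  t=0,i=4
  bits 00100011 = 35

35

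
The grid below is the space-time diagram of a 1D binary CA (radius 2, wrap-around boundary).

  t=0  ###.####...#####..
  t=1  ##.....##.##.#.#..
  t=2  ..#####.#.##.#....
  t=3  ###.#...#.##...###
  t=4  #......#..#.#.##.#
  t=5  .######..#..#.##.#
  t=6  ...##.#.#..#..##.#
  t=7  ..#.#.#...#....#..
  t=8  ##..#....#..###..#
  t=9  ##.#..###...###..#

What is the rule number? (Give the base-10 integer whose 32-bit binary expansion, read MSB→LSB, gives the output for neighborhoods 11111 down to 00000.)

2439340175

  nb #####: next=#  (t=0,i=13, bit31=1)
  nb ####.: next=.  (t=0,i=6, bit30=0)
  nb ###.#: next=.  (t=0,i=2, bit29=0)
  nb ###..: next=#  (t=0,i=7, bit28=1)
  nb ##.##: next=.  (t=0,i=3, bit27=0)
  nb ##.#.: next=.  (t=1,i=12, bit26=0)
  nb ##..#: next=.  (t=0,i=16, bit25=0)
  nb ##...: next=#  (t=0,i=8, bit24=1)
  nb #.###: next=.  (t=0,i=4, bit23=0)
  nb #.##.: next=#  (t=1,i=10, bit22=1)
  nb #.#.#: next=#  (t=1,i=13, bit21=1)
  nb #.#..: next=.  (t=1,i=15, bit20=0)
  nb #..##: next=.  (t=0,i=17, bit19=0)
  nb #..#.: next=#  (t=4,i=9, bit18=1)
  nb #...#: next=.  (t=0,i=9, bit17=0)
  nb #....: next=#  (t=1,i=3, bit16=1)
  nb .####: next=.  (t=0,i=5, bit15=0)
  nb .###.: next=#  (t=0,i=1, bit14=1)
  nb .##.#: next=#  (t=1,i=8, bit13=1)
  nb .##..: next=.  (t=1,i=1, bit12=0)
  nb .#.##: next=.  (t=2,i=9, bit11=0)
  nb .#.#.: next=.  (t=1,i=14, bit10=0)
  nb .#..#: next=.  (t=1,i=16, bit9=0)
  nb .#...: next=.  (t=2,i=14, bit8=0)
  nb ..###: next=#  (t=0,i=0, bit7=1)
  nb ..##.: next=.  (t=1,i=0, bit6=0)
  nb ..#.#: next=.  (t=3,i=8, bit5=0)
  nb ..#..: next=.  (t=4,i=7, bit4=0)
  nb ...##: next=#  (t=0,i=10, bit3=1)
  nb ...#.: next=#  (t=3,i=7, bit2=1)
  nb ....#: next=#  (t=1,i=5, bit1=1)
  nb .....: next=#  (t=1,i=4, bit0=1)
  bits 10010001011001010110000010001111 = 2439340175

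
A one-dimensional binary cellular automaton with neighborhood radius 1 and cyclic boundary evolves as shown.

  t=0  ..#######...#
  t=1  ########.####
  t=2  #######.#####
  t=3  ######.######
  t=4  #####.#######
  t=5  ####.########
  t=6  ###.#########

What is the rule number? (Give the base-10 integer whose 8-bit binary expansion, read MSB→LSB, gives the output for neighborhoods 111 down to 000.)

  nb ###: next=#  (t=0,i=3, bit7=1)
  nb ##.: next=.  (t=0,i=8, bit6=0)
  nb #.#: next=#  (t=1,i=8, bit5=1)
  nb #..: next=#  (t=0,i=0, bit4=1)
  nb .##: next=#  (t=0,i=2, bit3=1)
  nb .#.: next=#  (t=0,i=12, bit2=1)
  nb ..#: next=#  (t=0,i=1, bit1=1)
  nb ...: next=#  (t=0,i=10, bit0=1)
  bits 10111111 = 191

191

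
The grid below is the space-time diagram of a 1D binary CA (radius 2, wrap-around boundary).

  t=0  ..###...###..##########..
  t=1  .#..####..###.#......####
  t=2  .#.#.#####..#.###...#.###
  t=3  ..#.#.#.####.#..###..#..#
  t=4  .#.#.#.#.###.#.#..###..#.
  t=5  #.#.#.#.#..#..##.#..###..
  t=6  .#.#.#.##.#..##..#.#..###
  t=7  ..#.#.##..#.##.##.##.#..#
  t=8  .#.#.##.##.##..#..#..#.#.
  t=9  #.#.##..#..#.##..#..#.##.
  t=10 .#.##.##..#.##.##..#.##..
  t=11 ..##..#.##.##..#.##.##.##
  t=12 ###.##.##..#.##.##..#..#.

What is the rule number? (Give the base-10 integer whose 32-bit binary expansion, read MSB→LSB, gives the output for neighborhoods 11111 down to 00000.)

  nb #####: next=.  (t=0,i=15, bit31=0)
  nb ####.: next=#  (t=0,i=21, bit30=1)
  nb ###.#: next=#  (t=1,i=12, bit29=1)
  nb ###..: next=#  (t=0,i=4, bit28=1)
  nb ##.##: next=.  (t=7,i=14, bit27=0)
  nb ##.#.: next=.  (t=1,i=0, bit26=0)
  nb ##..#: next=#  (t=0,i=11, bit25=1)
  nb ##...: next=#  (t=0,i=5, bit24=1)
  nb #.###: next=.  (t=2,i=5, bit23=0)
  nb #.##.: next=#  (t=6,i=7, bit22=1)
  nb #.#.#: next=.  (t=2,i=1, bit21=0)
  nb #.#..: next=#  (t=1,i=1, bit20=1)
  nb #..##: next=#  (t=0,i=12, bit19=1)
  nb #..#.: next=#  (t=2,i=11, bit18=1)
  nb #...#: next=#  (t=0,i=6, bit17=1)
  nb #....: next=#  (t=0,i=24, bit16=1)
  nb .####: next=#  (t=0,i=14, bit15=1)
  nb .###.: next=.  (t=0,i=3, bit14=0)
  nb .##.#: next=.  (t=5,i=15, bit13=0)
  nb .##..: next=.  (t=6,i=14, bit12=0)
  nb .#.##: next=#  (t=2,i=4, bit11=1)
  nb .#.#.: next=#  (t=2,i=2, bit10=1)
  nb .#..#: next=.  (t=1,i=2, bit9=0)
  nb .#...: next=#  (t=1,i=15, bit8=1)
  nb ..###: next=.  (t=0,i=2, bit7=0)
  nb ..##.: next=#  (t=5,i=14, bit6=1)
  nb ..#.#: next=.  (t=2,i=12, bit5=0)
  nb ..#..: next=.  (t=3,i=21, bit4=0)
  nb ...##: next=#  (t=0,i=1, bit3=1)
  nb ...#.: next=.  (t=2,i=19, bit2=0)
  nb ....#: next=.  (t=0,i=0, bit1=0)
  nb .....: next=.  (t=1,i=17, bit0=0)
  bits 01110011010111111000110101001000 = 1935641928

1935641928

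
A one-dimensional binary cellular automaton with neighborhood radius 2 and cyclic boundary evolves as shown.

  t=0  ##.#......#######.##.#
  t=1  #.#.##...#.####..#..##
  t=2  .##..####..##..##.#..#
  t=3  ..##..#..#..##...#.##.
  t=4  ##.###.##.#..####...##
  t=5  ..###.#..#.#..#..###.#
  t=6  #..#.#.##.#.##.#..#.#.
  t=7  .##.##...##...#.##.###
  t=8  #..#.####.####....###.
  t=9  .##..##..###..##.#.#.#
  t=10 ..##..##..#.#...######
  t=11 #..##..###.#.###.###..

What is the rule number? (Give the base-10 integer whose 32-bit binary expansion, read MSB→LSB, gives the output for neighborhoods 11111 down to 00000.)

2410141452

  #####|#  b31=1 t=0,i=12
  ####.|.  b30=0 t=0,i=15
  ###.#|.  b29=0 t=0,i=1
  ###..|.  b28=0 t=1,i=14
  ##.##|#  b27=1 t=0,i=17
  ##.#.|#  b26=1 t=0,i=2
  ##..#|#  b25=1 t=1,i=15
  ##...|#  b24=1 t=1,i=6
  #.###|#  b23=1 t=0,i=21
  #.##.|.  b22=0 t=0,i=18
  #.#.#|#  b21=1 t=1,i=2
  #.#..|.  b20=0 t=0,i=3
  #..##|.  b19=0 t=1,i=19
  #..#.|#  b18=1 t=1,i=16
  #...#|#  b17=1 t=1,i=7
  #....|#  b16=1 t=0,i=5
  .####|#  b15=1 t=0,i=11
  .###.|#  b14=1 t=0,i=0
  .##.#|.  b13=0 t=0,i=19
  .##..|#  b12=1 t=1,i=5
  .#.##|.  b11=0 t=1,i=3
  .#.#.|#  b10=1 t=5,i=10
  .#..#|#  b9=1 t=1,i=18
  .#...|#  b8=1 t=0,i=4
  ..###|.  b7=0 t=0,i=10
  ..##.|.  b6=0 t=2,i=11
  ..#.#|.  b5=0 t=1,i=9
  ..#..|.  b4=0 t=1,i=17
  ...##|#  b3=1 t=0,i=9
  ...#.|#  b2=1 t=1,i=8
  ....#|.  b1=0 t=0,i=8
  .....|.  b0=0 t=0,i=6
  bits 10001111101001111101011100001100 = 2410141452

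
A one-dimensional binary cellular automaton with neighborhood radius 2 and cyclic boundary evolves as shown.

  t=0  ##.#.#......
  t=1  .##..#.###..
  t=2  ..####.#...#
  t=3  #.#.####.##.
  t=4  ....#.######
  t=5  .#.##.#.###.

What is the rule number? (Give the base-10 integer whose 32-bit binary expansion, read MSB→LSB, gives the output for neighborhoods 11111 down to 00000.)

4007080613

  nb #####: next=#  (t=4,i=8, bit31=1)
  nb ####.: next=#  (t=2,i=4, bit30=1)
  nb ###.#: next=#  (t=2,i=5, bit29=1)
  nb ###..: next=.  (t=1,i=9, bit28=0)
  nb ##.##: next=#  (t=3,i=8, bit27=1)
  nb ##.#.: next=#  (t=0,i=2, bit26=1)
  nb ##..#: next=#  (t=1,i=3, bit25=1)
  nb ##...: next=.  (t=1,i=10, bit24=0)
  nb #.###: next=#  (t=1,i=7, bit23=1)
  nb #.##.: next=#  (t=3,i=9, bit22=1)
  nb #.#.#: next=.  (t=0,i=3, bit21=0)
  nb #.#..: next=#  (t=0,i=5, bit20=1)
  nb #..##: next=.  (t=2,i=1, bit19=0)
  nb #..#.: next=#  (t=1,i=4, bit18=1)
  nb #...#: next=#  (t=1,i=11, bit17=1)
  nb #....: next=#  (t=0,i=7, bit16=1)
  nb .####: next=.  (t=2,i=3, bit15=0)
  nb .###.: next=.  (t=1,i=8, bit14=0)
  nb .##.#: next=#  (t=0,i=1, bit13=1)
  nb .##..: next=#  (t=1,i=2, bit12=1)
  nb .#.##: next=.  (t=1,i=6, bit11=0)
  nb .#.#.: next=.  (t=0,i=4, bit10=0)
  nb .#..#: next=#  (t=2,i=0, bit9=1)
  nb .#...: next=.  (t=0,i=6, bit8=0)
  nb ..###: next=#  (t=2,i=2, bit7=1)
  nb ..##.: next=.  (t=0,i=0, bit6=0)
  nb ..#.#: next=#  (t=1,i=5, bit5=1)
  nb ..#..: next=.  (t=2,i=11, bit4=0)
  nb ...##: next=.  (t=0,i=11, bit3=0)
  nb ...#.: next=#  (t=2,i=10, bit2=1)
  nb ....#: next=.  (t=0,i=10, bit1=0)
  nb .....: next=#  (t=0,i=8, bit0=1)
  bits 11101110110101110011001010100101 = 4007080613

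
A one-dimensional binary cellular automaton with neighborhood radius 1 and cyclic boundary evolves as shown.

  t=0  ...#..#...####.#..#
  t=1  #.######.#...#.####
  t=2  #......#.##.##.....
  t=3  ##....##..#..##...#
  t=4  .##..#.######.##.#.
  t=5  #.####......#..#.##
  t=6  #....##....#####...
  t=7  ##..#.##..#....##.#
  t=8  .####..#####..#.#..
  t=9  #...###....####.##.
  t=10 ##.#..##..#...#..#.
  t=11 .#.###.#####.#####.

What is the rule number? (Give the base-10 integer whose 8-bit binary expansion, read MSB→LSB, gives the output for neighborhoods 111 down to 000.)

86

  [7] ### => .  t=0,i=11
  [6] ##. => #  t=0,i=13
  [5] #.# => .  t=0,i=14
  [4] #.. => #  t=0,i=0
  [3] .## => .  t=0,i=10
  [2] .#. => #  t=0,i=3
  [1] ..# => #  t=0,i=2
  [0] ... => .  t=0,i=1
  bits 01010110 = 86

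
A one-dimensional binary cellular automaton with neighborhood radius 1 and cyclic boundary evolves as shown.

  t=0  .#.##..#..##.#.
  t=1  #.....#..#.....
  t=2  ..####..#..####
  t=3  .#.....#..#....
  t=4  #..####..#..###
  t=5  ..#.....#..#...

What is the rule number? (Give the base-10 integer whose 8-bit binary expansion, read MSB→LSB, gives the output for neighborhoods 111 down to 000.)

3

  [7] ### => .  t=2,i=3
  [6] ##. => .  t=0,i=4
  [5] #.# => .  t=0,i=2
  [4] #.. => .  t=0,i=5
  [3] .## => .  t=0,i=3
  [2] .#. => .  t=0,i=1
  [1] ..# => #  t=0,i=0
  [0] ... => #  t=1,i=2
  bits 00000011 = 3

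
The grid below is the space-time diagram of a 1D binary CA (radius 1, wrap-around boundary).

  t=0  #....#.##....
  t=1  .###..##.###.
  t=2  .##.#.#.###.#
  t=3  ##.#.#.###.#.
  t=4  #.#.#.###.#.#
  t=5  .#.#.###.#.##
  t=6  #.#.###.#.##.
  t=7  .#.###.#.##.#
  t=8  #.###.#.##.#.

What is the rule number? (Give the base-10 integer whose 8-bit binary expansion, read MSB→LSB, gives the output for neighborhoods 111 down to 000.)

185

  ###|#  b7=1 t=1,i=2
  ##.|.  b6=0 t=0,i=8
  #.#|#  b5=1 t=0,i=6
  #..|#  b4=1 t=0,i=1
  .##|#  b3=1 t=0,i=7
  .#.|.  b2=0 t=0,i=0
  ..#|.  b1=0 t=0,i=4
  ...|#  b0=1 t=0,i=2
  bits 10111001 = 185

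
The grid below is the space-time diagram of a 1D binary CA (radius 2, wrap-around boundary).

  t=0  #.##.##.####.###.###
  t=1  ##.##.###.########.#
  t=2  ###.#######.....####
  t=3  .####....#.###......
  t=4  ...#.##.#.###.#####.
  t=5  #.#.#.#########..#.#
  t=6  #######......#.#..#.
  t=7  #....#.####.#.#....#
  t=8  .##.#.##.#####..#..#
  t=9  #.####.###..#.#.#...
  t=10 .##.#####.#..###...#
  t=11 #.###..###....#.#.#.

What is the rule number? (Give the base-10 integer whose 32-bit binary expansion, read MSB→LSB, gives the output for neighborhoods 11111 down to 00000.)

1872850005

  [31] ##### => .  t=1,i=12
  [30] ####. => #  t=0,i=10
  [29] ###.# => #  t=0,i=0
  [28] ###.. => .  t=2,i=10
  [27] ##.## => #  t=0,i=1
  [26] ##.#. => #  t=4,i=7
  [25] ##..# => #  t=5,i=15
  [24] ##... => #  t=2,i=11
  [23] #.### => #  t=0,i=8
  [22] #.##. => .  t=0,i=2
  [21] #.#.# => #  t=4,i=8
  [20] #.#.. => .  t=6,i=15
  [19] #..## => .  t=10,i=12
  [18] #..#. => .  t=5,i=16
  [17] #...# => .  t=9,i=18
  [16] #.... => #  t=2,i=12
  [15] .#### => .  t=0,i=9
  [14] .###. => #  t=0,i=14
  [13] .##.# => #  t=0,i=3
  [12] .##.. => .  t=7,i=0
  [11] .#.## => #  t=3,i=10
  [10] .#.#. => #  t=5,i=3
  [9] .#..# => .  t=6,i=16
  [8] .#... => .  t=7,i=15
  [7] ..### => .  t=2,i=16
  [6] ..##. => #  t=7,i=19
  [5] ..#.# => .  t=3,i=9
  [4] ..#.. => #  t=8,i=16
  [3] ...## => .  t=2,i=15
  [2] ...#. => #  t=3,i=8
  [1] ....# => .  t=2,i=14
  [0] ..... => #  t=2,i=13
  bits 01101111101000010110110001010101 = 1872850005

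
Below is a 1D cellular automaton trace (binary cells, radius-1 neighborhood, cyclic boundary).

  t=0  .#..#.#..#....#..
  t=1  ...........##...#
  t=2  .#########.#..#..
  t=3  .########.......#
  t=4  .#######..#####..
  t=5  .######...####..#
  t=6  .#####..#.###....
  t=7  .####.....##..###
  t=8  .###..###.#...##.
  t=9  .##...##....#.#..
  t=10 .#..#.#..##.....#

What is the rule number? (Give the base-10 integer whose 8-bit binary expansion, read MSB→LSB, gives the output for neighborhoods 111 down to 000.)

137

  [7] ### => #  t=2,i=2
  [6] ##. => .  t=1,i=12
  [5] #.# => .  t=0,i=5
  [4] #.. => .  t=0,i=2
  [3] .## => #  t=1,i=11
  [2] .#. => .  t=0,i=1
  [1] ..# => .  t=0,i=0
  [0] ... => #  t=0,i=11
  bits 10001001 = 137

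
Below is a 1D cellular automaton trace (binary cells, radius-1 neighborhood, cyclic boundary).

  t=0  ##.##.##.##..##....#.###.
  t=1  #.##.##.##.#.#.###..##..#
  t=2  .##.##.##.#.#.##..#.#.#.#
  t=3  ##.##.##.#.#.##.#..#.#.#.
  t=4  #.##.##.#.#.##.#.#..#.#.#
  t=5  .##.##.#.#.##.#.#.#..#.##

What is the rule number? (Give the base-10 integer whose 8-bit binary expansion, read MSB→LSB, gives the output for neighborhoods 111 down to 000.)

  ###|.  b7=0 t=0,i=22
  ##.|.  b6=0 t=0,i=1
  #.#|#  b5=1 t=0,i=2
  #..|#  b4=1 t=0,i=11
  .##|#  b3=1 t=0,i=0
  .#.|.  b2=0 t=0,i=19
  ..#|.  b1=0 t=0,i=12
  ...|#  b0=1 t=0,i=16
  bits 00111001 = 57

57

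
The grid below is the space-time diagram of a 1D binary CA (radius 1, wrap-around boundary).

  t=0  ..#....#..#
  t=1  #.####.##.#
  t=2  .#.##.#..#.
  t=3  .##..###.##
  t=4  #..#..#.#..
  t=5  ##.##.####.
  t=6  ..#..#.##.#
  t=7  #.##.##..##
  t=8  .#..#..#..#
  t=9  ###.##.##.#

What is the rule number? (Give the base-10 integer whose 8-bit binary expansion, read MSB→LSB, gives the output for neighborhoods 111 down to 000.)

181

  nb ###: next=#  (t=1,i=3, bit7=1)
  nb ##.: next=.  (t=1,i=0, bit6=0)
  nb #.#: next=#  (t=1,i=1, bit5=1)
  nb #..: next=#  (t=0,i=0, bit4=1)
  nb .##: next=.  (t=1,i=2, bit3=0)
  nb .#.: next=#  (t=0,i=2, bit2=1)
  nb ..#: next=.  (t=0,i=1, bit1=0)
  nb ...: next=#  (t=0,i=4, bit0=1)
  bits 10110101 = 181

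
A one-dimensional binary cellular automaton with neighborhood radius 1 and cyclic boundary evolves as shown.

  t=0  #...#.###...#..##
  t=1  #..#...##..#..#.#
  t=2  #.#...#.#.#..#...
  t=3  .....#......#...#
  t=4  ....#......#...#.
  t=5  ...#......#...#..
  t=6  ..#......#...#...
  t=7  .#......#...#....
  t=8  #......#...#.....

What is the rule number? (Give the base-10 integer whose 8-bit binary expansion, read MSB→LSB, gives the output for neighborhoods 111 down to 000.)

  ###|#  b7=1 t=0,i=7
  ##.|#  b6=1 t=0,i=0
  #.#|.  b5=0 t=0,i=5
  #..|.  b4=0 t=0,i=1
  .##|.  b3=0 t=0,i=6
  .#.|.  b2=0 t=0,i=4
  ..#|#  b1=1 t=0,i=3
  ...|.  b0=0 t=0,i=2
  bits 11000010 = 194

194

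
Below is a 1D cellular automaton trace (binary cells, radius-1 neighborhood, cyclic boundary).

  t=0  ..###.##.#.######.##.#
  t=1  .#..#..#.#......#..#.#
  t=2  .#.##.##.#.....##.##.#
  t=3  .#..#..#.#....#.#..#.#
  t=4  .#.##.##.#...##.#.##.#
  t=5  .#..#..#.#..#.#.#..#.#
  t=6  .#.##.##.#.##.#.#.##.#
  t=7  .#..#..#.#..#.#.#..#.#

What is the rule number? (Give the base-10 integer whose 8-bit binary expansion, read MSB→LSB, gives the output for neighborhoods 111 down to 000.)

  nb ###: next=.  (t=0,i=3, bit7=0)
  nb ##.: next=#  (t=0,i=4, bit6=1)
  nb #.#: next=.  (t=0,i=5, bit5=0)
  nb #..: next=.  (t=0,i=0, bit4=0)
  nb .##: next=.  (t=0,i=2, bit3=0)
  nb .#.: next=#  (t=0,i=9, bit2=1)
  nb ..#: next=#  (t=0,i=1, bit1=1)
  nb ...: next=.  (t=1,i=11, bit0=0)
  bits 01000110 = 70

70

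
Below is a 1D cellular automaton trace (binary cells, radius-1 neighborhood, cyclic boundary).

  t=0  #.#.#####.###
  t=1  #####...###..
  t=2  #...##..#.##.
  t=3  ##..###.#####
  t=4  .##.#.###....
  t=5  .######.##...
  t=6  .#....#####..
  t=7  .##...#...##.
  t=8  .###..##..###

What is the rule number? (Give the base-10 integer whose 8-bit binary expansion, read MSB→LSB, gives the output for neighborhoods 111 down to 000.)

  [7] ### => .  t=0,i=5
  [6] ##. => #  t=0,i=0
  [5] #.# => #  t=0,i=1
  [4] #.. => #  t=1,i=5
  [3] .## => #  t=0,i=4
  [2] .#. => #  t=0,i=2
  [1] ..# => .  t=1,i=7
  [0] ... => .  t=1,i=6
  bits 01111100 = 124

124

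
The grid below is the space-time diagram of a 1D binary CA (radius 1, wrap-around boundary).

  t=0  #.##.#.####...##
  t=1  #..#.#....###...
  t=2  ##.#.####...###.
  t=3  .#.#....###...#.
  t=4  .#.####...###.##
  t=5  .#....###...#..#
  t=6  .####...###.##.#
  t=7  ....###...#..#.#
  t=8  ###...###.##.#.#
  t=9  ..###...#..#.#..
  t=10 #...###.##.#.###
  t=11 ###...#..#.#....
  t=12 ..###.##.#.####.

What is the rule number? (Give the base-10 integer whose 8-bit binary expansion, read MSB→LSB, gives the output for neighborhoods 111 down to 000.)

  ### -> .   bit 7 = 0  t=0,i=8
  ##. -> #   bit 6 = 1  t=0,i=0
  #.# -> .   bit 5 = 0  t=0,i=1
  #.. -> #   bit 4 = 1  t=0,i=11
  .## -> .   bit 3 = 0  t=0,i=2
  .#. -> #   bit 2 = 1  t=0,i=5
  ..# -> .   bit 1 = 0  t=0,i=13
  ... -> #   bit 0 = 1  t=0,i=12
  bits 01010101 = 85

85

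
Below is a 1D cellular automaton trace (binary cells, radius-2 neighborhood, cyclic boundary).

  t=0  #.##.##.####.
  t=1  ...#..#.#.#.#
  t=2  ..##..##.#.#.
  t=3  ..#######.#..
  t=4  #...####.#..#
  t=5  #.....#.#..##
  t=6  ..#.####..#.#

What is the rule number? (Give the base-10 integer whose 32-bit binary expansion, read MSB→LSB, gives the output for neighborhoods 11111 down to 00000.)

3330897014

  #####|#  b31=1 t=3,i=4
  ####.|#  b30=1 t=0,i=10
  ###.#|.  b29=0 t=0,i=11
  ###..|.  b28=0 t=5,i=0
  ##.##|.  b27=0 t=0,i=4
  ##.#.|#  b26=1 t=0,i=12
  ##..#|#  b25=1 t=2,i=4
  ##...|.  b24=0 t=4,i=1
  #.###|#  b23=1 t=0,i=8
  #.##.|.  b22=0 t=0,i=2
  #.#.#|.  b21=0 t=0,i=0
  #.#..|.  b20=0 t=1,i=12
  #..##|#  b19=1 t=2,i=5
  #..#.|.  b18=0 t=1,i=5
  #...#|.  b17=0 t=1,i=1
  #....|#  b16=1 t=3,i=12
  .####|.  b15=0 t=0,i=9
  .###.|#  b14=1 t=5,i=12
  .##.#|#  b13=1 t=0,i=3
  .##..|#  b12=1 t=2,i=3
  .#.##|.  b11=0 t=0,i=1
  .#.#.|#  b10=1 t=1,i=7
  .#..#|.  b9=0 t=1,i=4
  .#...|.  b8=0 t=1,i=0
  ..###|.  b7=0 t=3,i=2
  ..##.|#  b6=1 t=2,i=2
  ..#.#|#  b5=1 t=1,i=6
  ..#..|#  b4=1 t=1,i=3
  ...##|.  b3=0 t=2,i=1
  ...#.|#  b2=1 t=1,i=2
  ....#|#  b1=1 t=3,i=0
  .....|.  b0=0 t=5,i=3
  bits 11000110100010010111010001110110 = 3330897014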